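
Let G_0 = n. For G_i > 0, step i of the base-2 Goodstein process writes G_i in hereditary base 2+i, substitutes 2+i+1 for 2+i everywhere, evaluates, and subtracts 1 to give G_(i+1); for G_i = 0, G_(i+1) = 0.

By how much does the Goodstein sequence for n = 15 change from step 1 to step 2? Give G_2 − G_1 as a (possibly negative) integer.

1172

G_0=15  [base 2] 2^(2 + 1) + 2^2 + 2 + 1  →[2↦3]→  3^(3 + 1) + 3^3 + 3 + 1 = 112  −1 ⇒ G_1=111
G_1=111  [base 3] 3^(3 + 1) + 3^3 + 3  →[3↦4]→  4^(4 + 1) + 4^4 + 4 = 1284  −1 ⇒ G_2=1283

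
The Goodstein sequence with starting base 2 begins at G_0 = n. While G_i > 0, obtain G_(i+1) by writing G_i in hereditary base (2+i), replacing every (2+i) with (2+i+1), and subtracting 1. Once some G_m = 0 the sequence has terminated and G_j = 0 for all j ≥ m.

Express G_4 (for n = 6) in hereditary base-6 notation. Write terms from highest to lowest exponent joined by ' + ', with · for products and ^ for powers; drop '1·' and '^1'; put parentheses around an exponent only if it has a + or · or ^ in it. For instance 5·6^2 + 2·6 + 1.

5·6^5 + 5·6^4 + 5·6^3 + 5·6^2 + 5·6 + 5

6 —HB2→ 2^2 + 2 —bump→ 3^3 + 3 = 30 —(−1)→ 29
29 —HB3→ 3^3 + 2 —bump→ 4^4 + 2 = 258 —(−1)→ 257
257 —HB4→ 4^4 + 1 —bump→ 5^5 + 1 = 3126 —(−1)→ 3125
3125 —HB5→ 5^5 —bump→ 6^6 = 46656 —(−1)→ 46655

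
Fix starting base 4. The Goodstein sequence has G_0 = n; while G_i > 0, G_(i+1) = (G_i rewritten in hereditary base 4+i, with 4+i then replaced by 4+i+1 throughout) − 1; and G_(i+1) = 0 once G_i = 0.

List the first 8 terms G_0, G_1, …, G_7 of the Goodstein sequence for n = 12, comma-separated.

12, 14, 15, 16, 17, 18, 19, 19

i=0: 12 = 3·4 (b=4); 4→5: 3·5 = 15; 15−1 = 14
i=1: 14 = 2·5 + 4 (b=5); 5→6: 2·6 + 4 = 16; 16−1 = 15
i=2: 15 = 2·6 + 3 (b=6); 6→7: 2·7 + 3 = 17; 17−1 = 16
i=3: 16 = 2·7 + 2 (b=7); 7→8: 2·8 + 2 = 18; 18−1 = 17
i=4: 17 = 2·8 + 1 (b=8); 8→9: 2·9 + 1 = 19; 19−1 = 18
i=5: 18 = 2·9 (b=9); 9→10: 2·10 = 20; 20−1 = 19
i=6: 19 = 10 + 9 (b=10); 10→11: 11 + 9 = 20; 20−1 = 19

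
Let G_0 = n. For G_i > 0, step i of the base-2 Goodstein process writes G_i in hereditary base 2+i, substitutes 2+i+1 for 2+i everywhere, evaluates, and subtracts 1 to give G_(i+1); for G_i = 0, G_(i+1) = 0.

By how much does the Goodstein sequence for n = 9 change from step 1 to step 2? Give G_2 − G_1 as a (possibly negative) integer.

942

9 —HB2→ 2^(2 + 1) + 1 —bump→ 3^(3 + 1) + 1 = 82 —(−1)→ 81
81 —HB3→ 3^(3 + 1) —bump→ 4^(4 + 1) = 1024 —(−1)→ 1023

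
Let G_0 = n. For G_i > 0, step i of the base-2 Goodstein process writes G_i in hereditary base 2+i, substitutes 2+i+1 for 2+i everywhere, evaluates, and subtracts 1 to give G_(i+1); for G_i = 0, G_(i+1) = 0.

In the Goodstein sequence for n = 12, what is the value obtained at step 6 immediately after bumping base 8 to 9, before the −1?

3486784575

[0] 12 ≡ 2^(2 + 1) + 2^2 (base 2). Lift 3: 108. −1: 107.
[1] 107 ≡ 3^(3 + 1) + 2·3^2 + 2·3 + 2 (base 3). Lift 4: 1066. −1: 1065.
[2] 1065 ≡ 4^(4 + 1) + 2·4^2 + 2·4 + 1 (base 4). Lift 5: 15686. −1: 15685.
[3] 15685 ≡ 5^(5 + 1) + 2·5^2 + 2·5 (base 5). Lift 6: 280020. −1: 280019.
[4] 280019 ≡ 6^(6 + 1) + 2·6^2 + 6 + 5 (base 6). Lift 7: 5764911. −1: 5764910.
[5] 5764910 ≡ 7^(7 + 1) + 2·7^2 + 7 + 4 (base 7). Lift 8: 134217868. −1: 134217867.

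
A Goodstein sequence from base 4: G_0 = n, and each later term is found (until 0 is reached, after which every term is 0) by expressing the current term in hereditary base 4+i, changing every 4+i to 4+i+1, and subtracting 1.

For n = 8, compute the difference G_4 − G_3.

0

step 0: 8 = 2·4; sub 5 for 4: 2·5; = 10; G_1 = 10−1 = 9
step 1: 9 = 5 + 4; sub 6 for 5: 6 + 4; = 10; G_2 = 10−1 = 9
step 2: 9 = 6 + 3; sub 7 for 6: 7 + 3; = 10; G_3 = 10−1 = 9
step 3: 9 = 7 + 2; sub 8 for 7: 8 + 2; = 10; G_4 = 10−1 = 9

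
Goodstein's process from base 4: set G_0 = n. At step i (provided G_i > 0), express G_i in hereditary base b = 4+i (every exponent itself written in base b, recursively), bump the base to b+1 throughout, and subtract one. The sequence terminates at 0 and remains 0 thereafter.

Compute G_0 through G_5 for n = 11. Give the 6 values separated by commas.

11, 12, 13, 14, 15, 15

G_0=11  [base 4] 2·4 + 3  →[4↦5]→  2·5 + 3 = 13  −1 ⇒ G_1=12
G_1=12  [base 5] 2·5 + 2  →[5↦6]→  2·6 + 2 = 14  −1 ⇒ G_2=13
G_2=13  [base 6] 2·6 + 1  →[6↦7]→  2·7 + 1 = 15  −1 ⇒ G_3=14
G_3=14  [base 7] 2·7  →[7↦8]→  2·8 = 16  −1 ⇒ G_4=15
G_4=15  [base 8] 8 + 7  →[8↦9]→  9 + 7 = 16  −1 ⇒ G_5=15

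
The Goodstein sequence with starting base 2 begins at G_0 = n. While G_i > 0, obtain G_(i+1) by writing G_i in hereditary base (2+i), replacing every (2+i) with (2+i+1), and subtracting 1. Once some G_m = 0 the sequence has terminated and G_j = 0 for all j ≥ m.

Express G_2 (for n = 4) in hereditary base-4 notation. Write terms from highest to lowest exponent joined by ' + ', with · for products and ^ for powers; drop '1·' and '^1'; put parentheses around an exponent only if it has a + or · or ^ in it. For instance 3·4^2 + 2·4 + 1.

G_0=4  [base 2] 2^2  →[2↦3]→  3^3 = 27  −1 ⇒ G_1=26
G_1=26  [base 3] 2·3^2 + 2·3 + 2  →[3↦4]→  2·4^2 + 2·4 + 2 = 42  −1 ⇒ G_2=41
G_2=41  [base 4] 2·4^2 + 2·4 + 1  →[4↦5]→  2·5^2 + 2·5 + 1 = 61  −1 ⇒ G_3=60

2·4^2 + 2·4 + 1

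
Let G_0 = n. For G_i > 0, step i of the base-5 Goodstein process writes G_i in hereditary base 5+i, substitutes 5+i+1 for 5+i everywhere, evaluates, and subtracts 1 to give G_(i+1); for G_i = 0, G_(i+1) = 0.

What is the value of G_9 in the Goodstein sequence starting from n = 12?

G_0=12  [base 5] 2·5 + 2  →[5↦6]→  2·6 + 2 = 14  −1 ⇒ G_1=13
G_1=13  [base 6] 2·6 + 1  →[6↦7]→  2·7 + 1 = 15  −1 ⇒ G_2=14
G_2=14  [base 7] 2·7  →[7↦8]→  2·8 = 16  −1 ⇒ G_3=15
G_3=15  [base 8] 8 + 7  →[8↦9]→  9 + 7 = 16  −1 ⇒ G_4=15
G_4=15  [base 9] 9 + 6  →[9↦10]→  10 + 6 = 16  −1 ⇒ G_5=15
G_5=15  [base 10] 10 + 5  →[10↦11]→  11 + 5 = 16  −1 ⇒ G_6=15
G_6=15  [base 11] 11 + 4  →[11↦12]→  12 + 4 = 16  −1 ⇒ G_7=15
G_7=15  [base 12] 12 + 3  →[12↦13]→  13 + 3 = 16  −1 ⇒ G_8=15
G_8=15  [base 13] 13 + 2  →[13↦14]→  14 + 2 = 16  −1 ⇒ G_9=15

15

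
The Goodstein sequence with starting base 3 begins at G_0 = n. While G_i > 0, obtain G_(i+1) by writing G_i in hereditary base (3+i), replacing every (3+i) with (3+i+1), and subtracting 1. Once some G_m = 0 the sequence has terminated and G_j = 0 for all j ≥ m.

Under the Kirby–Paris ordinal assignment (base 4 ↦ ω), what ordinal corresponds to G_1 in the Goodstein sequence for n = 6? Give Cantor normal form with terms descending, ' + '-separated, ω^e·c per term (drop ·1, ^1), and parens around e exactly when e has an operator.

ω + 3

6 —HB3→ 2·3 —bump→ 2·4 = 8 —(−1)→ 7
7 —HB4→ 4 + 3 —bump→ 5 + 3 = 8 —(−1)→ 7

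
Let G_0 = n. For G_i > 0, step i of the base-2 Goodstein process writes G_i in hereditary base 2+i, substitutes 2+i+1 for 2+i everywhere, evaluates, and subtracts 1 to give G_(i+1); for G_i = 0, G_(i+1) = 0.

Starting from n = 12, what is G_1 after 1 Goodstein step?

base 2: 12 = 2^(2 + 1) + 2^2; at 3: 3^(3 + 1) + 3^3 = 108; next = 107
base 3: 107 = 3^(3 + 1) + 2·3^2 + 2·3 + 2; at 4: 4^(4 + 1) + 2·4^2 + 2·4 + 2 = 1066; next = 1065

107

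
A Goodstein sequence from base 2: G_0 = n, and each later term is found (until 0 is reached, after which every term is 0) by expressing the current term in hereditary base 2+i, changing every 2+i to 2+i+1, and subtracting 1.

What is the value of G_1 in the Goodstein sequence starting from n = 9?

81

[0] 9 ≡ 2^(2 + 1) + 1 (base 2). Lift 3: 82. −1: 81.
[1] 81 ≡ 3^(3 + 1) (base 3). Lift 4: 1024. −1: 1023.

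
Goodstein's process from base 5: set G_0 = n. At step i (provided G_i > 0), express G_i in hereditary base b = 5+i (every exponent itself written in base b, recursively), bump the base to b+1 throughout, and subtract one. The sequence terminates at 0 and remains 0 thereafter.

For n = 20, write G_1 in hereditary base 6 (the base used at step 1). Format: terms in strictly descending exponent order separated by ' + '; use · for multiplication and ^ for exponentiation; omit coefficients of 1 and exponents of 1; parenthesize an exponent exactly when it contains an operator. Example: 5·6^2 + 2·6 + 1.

G_0=20  [base 5] 4·5  →[5↦6]→  4·6 = 24  −1 ⇒ G_1=23
G_1=23  [base 6] 3·6 + 5  →[6↦7]→  3·7 + 5 = 26  −1 ⇒ G_2=25

3·6 + 5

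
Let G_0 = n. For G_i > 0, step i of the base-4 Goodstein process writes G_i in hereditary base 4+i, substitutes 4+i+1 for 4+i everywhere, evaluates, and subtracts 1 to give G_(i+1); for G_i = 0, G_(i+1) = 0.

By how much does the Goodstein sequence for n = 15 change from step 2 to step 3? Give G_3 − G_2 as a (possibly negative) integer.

step 0: 15 = 3·4 + 3; sub 5 for 4: 3·5 + 3; = 18; G_1 = 18−1 = 17
step 1: 17 = 3·5 + 2; sub 6 for 5: 3·6 + 2; = 20; G_2 = 20−1 = 19
step 2: 19 = 3·6 + 1; sub 7 for 6: 3·7 + 1; = 22; G_3 = 22−1 = 21

2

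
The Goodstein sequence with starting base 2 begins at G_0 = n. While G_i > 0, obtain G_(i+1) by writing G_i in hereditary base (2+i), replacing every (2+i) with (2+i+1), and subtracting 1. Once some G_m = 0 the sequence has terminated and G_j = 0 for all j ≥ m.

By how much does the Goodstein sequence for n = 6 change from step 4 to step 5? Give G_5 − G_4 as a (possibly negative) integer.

step 0: 6 = 2^2 + 2; sub 3 for 2: 3^3 + 3; = 30; G_1 = 30−1 = 29
step 1: 29 = 3^3 + 2; sub 4 for 3: 4^4 + 2; = 258; G_2 = 258−1 = 257
step 2: 257 = 4^4 + 1; sub 5 for 4: 5^5 + 1; = 3126; G_3 = 3126−1 = 3125
step 3: 3125 = 5^5; sub 6 for 5: 6^6; = 46656; G_4 = 46656−1 = 46655
step 4: 46655 = 5·6^5 + 5·6^4 + 5·6^3 + 5·6^2 + 5·6 + 5; sub 7 for 6: 5·7^5 + 5·7^4 + 5·7^3 + 5·7^2 + 5·7 + 5; = 98040; G_5 = 98040−1 = 98039

51384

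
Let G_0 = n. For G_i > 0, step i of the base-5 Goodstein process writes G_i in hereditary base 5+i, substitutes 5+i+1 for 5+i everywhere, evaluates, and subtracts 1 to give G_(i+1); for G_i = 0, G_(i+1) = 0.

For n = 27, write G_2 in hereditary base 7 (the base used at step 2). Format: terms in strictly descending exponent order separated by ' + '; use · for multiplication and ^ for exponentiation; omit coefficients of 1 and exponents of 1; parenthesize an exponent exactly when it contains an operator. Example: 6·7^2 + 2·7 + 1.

7^2

G_0 = 27. HB_5(27) = 5^2 + 2. Bump = 38. G_1 = 37.
G_1 = 37. HB_6(37) = 6^2 + 1. Bump = 50. G_2 = 49.
G_2 = 49. HB_7(49) = 7^2. Bump = 64. G_3 = 63.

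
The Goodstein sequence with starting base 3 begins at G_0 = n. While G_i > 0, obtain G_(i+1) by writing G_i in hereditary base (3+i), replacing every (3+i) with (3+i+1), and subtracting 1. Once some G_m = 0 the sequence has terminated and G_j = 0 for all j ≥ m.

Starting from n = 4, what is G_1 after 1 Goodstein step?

[0] 4 ≡ 3 + 1 (base 3). Lift 4: 5. −1: 4.
[1] 4 ≡ 4 (base 4). Lift 5: 5. −1: 4.

4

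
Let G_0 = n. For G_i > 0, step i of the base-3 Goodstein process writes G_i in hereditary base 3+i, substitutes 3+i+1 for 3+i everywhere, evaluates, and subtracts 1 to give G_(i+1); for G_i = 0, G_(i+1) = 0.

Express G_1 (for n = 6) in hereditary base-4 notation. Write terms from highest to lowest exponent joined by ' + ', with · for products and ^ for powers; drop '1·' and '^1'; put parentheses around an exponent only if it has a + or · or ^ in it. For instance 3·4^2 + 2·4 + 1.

4 + 3

G_0=6  [base 3] 2·3  →[3↦4]→  2·4 = 8  −1 ⇒ G_1=7
G_1=7  [base 4] 4 + 3  →[4↦5]→  5 + 3 = 8  −1 ⇒ G_2=7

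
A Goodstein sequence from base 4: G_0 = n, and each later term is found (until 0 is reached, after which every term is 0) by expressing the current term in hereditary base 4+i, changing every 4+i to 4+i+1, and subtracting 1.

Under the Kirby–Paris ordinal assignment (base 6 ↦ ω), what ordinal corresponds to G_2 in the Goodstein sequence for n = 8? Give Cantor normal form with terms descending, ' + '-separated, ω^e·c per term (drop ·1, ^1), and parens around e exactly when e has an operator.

ω + 3

i=0: 8 = 2·4 (b=4); 4→5: 2·5 = 10; 10−1 = 9
i=1: 9 = 5 + 4 (b=5); 5→6: 6 + 4 = 10; 10−1 = 9
i=2: 9 = 6 + 3 (b=6); 6→7: 7 + 3 = 10; 10−1 = 9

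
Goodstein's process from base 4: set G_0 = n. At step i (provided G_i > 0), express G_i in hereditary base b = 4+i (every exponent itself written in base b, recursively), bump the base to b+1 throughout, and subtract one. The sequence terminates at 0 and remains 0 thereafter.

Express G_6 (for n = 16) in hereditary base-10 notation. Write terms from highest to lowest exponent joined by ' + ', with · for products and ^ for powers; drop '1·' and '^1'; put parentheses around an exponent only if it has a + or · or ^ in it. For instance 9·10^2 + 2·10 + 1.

3·10 + 9

[0] 16 ≡ 4^2 (base 4). Lift 5: 25. −1: 24.
[1] 24 ≡ 4·5 + 4 (base 5). Lift 6: 28. −1: 27.
[2] 27 ≡ 4·6 + 3 (base 6). Lift 7: 31. −1: 30.
[3] 30 ≡ 4·7 + 2 (base 7). Lift 8: 34. −1: 33.
[4] 33 ≡ 4·8 + 1 (base 8). Lift 9: 37. −1: 36.
[5] 36 ≡ 4·9 (base 9). Lift 10: 40. −1: 39.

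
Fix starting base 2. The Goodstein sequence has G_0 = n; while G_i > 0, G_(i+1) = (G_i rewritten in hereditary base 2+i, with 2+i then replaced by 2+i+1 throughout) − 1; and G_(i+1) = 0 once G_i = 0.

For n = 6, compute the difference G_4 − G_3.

43530

i=0: 6 = 2^2 + 2 (b=2); 2→3: 3^3 + 3 = 30; 30−1 = 29
i=1: 29 = 3^3 + 2 (b=3); 3→4: 4^4 + 2 = 258; 258−1 = 257
i=2: 257 = 4^4 + 1 (b=4); 4→5: 5^5 + 1 = 3126; 3126−1 = 3125
i=3: 3125 = 5^5 (b=5); 5→6: 6^6 = 46656; 46656−1 = 46655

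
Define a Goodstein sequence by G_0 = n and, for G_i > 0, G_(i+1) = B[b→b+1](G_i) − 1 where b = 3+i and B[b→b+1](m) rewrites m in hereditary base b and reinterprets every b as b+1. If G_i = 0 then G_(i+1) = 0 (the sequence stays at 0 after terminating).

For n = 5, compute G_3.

5

step 0: 5 = 3 + 2; sub 4 for 3: 4 + 2; = 6; G_1 = 6−1 = 5
step 1: 5 = 4 + 1; sub 5 for 4: 5 + 1; = 6; G_2 = 6−1 = 5
step 2: 5 = 5; sub 6 for 5: 6; = 6; G_3 = 6−1 = 5
step 3: 5 = 5; sub 7 for 6: 5; = 5; G_4 = 5−1 = 4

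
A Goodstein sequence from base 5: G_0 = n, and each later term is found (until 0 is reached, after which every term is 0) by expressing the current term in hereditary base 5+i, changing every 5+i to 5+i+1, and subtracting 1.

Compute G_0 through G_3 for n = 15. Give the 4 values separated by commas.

15, 17, 18, 19

i=0: 15 = 3·5 (b=5); 5→6: 3·6 = 18; 18−1 = 17
i=1: 17 = 2·6 + 5 (b=6); 6→7: 2·7 + 5 = 19; 19−1 = 18
i=2: 18 = 2·7 + 4 (b=7); 7→8: 2·8 + 4 = 20; 20−1 = 19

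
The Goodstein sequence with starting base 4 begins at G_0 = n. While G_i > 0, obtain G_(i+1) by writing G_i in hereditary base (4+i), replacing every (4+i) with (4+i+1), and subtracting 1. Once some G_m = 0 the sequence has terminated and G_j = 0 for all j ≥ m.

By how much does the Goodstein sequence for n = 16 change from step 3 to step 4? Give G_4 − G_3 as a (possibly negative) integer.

i=0: 16 = 4^2 (b=4); 4→5: 5^2 = 25; 25−1 = 24
i=1: 24 = 4·5 + 4 (b=5); 5→6: 4·6 + 4 = 28; 28−1 = 27
i=2: 27 = 4·6 + 3 (b=6); 6→7: 4·7 + 3 = 31; 31−1 = 30
i=3: 30 = 4·7 + 2 (b=7); 7→8: 4·8 + 2 = 34; 34−1 = 33

3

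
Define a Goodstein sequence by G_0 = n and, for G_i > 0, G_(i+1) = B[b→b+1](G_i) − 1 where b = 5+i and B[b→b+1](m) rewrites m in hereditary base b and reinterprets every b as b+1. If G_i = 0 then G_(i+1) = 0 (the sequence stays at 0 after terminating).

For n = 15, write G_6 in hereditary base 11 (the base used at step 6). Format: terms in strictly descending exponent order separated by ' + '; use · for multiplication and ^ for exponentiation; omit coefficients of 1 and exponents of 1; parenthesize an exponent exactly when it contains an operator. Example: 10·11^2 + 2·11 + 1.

step 0: 15 = 3·5; sub 6 for 5: 3·6; = 18; G_1 = 18−1 = 17
step 1: 17 = 2·6 + 5; sub 7 for 6: 2·7 + 5; = 19; G_2 = 19−1 = 18
step 2: 18 = 2·7 + 4; sub 8 for 7: 2·8 + 4; = 20; G_3 = 20−1 = 19
step 3: 19 = 2·8 + 3; sub 9 for 8: 2·9 + 3; = 21; G_4 = 21−1 = 20
step 4: 20 = 2·9 + 2; sub 10 for 9: 2·10 + 2; = 22; G_5 = 22−1 = 21
step 5: 21 = 2·10 + 1; sub 11 for 10: 2·11 + 1; = 23; G_6 = 23−1 = 22

2·11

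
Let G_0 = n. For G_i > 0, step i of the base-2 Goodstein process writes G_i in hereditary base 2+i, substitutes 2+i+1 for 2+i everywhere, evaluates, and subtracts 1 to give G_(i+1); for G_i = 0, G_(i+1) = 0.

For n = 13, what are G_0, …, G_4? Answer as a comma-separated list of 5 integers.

13, 108, 1279, 16092, 280711

(0) 13|_2 = 2^(2 + 1) + 2^2 + 1 ↦ 3^(3 + 1) + 3^3 + 1|_3 = 109 ⇒ 108
(1) 108|_3 = 3^(3 + 1) + 3^3 ↦ 4^(4 + 1) + 4^4|_4 = 1280 ⇒ 1279
(2) 1279|_4 = 4^(4 + 1) + 3·4^3 + 3·4^2 + 3·4 + 3 ↦ 5^(5 + 1) + 3·5^3 + 3·5^2 + 3·5 + 3|_5 = 16093 ⇒ 16092
(3) 16092|_5 = 5^(5 + 1) + 3·5^3 + 3·5^2 + 3·5 + 2 ↦ 6^(6 + 1) + 3·6^3 + 3·6^2 + 3·6 + 2|_6 = 280712 ⇒ 280711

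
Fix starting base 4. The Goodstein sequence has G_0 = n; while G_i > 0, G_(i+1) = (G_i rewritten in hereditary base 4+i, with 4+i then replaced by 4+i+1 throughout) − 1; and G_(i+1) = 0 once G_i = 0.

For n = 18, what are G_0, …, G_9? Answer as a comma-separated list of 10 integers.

18, 26, 36, 48, 53, 58, 63, 68, 73, 78

[0] 18 ≡ 4^2 + 2 (base 4). Lift 5: 27. −1: 26.
[1] 26 ≡ 5^2 + 1 (base 5). Lift 6: 37. −1: 36.
[2] 36 ≡ 6^2 (base 6). Lift 7: 49. −1: 48.
[3] 48 ≡ 6·7 + 6 (base 7). Lift 8: 54. −1: 53.
[4] 53 ≡ 6·8 + 5 (base 8). Lift 9: 59. −1: 58.
[5] 58 ≡ 6·9 + 4 (base 9). Lift 10: 64. −1: 63.
[6] 63 ≡ 6·10 + 3 (base 10). Lift 11: 69. −1: 68.
[7] 68 ≡ 6·11 + 2 (base 11). Lift 12: 74. −1: 73.
[8] 73 ≡ 6·12 + 1 (base 12). Lift 13: 79. −1: 78.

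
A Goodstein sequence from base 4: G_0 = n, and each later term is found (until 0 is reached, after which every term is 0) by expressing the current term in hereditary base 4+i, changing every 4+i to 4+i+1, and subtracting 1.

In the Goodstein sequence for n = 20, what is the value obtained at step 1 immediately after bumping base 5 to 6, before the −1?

step 0: 20 = 4^2 + 4; sub 5 for 4: 5^2 + 5; = 30; G_1 = 30−1 = 29
step 1: 29 = 5^2 + 4; sub 6 for 5: 6^2 + 4; = 40; G_2 = 40−1 = 39

40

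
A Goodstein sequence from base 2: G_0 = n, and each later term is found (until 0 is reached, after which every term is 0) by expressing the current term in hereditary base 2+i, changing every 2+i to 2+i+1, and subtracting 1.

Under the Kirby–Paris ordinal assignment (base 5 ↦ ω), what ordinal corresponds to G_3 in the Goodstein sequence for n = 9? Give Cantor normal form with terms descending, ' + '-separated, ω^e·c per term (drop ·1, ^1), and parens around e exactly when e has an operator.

ω^ω·3 + ω^3·3 + ω^2·3 + ω·3 + 2

9 —HB2→ 2^(2 + 1) + 1 —bump→ 3^(3 + 1) + 1 = 82 —(−1)→ 81
81 —HB3→ 3^(3 + 1) —bump→ 4^(4 + 1) = 1024 —(−1)→ 1023
1023 —HB4→ 3·4^4 + 3·4^3 + 3·4^2 + 3·4 + 3 —bump→ 3·5^5 + 3·5^3 + 3·5^2 + 3·5 + 3 = 9843 —(−1)→ 9842
9842 —HB5→ 3·5^5 + 3·5^3 + 3·5^2 + 3·5 + 2 —bump→ 3·6^6 + 3·6^3 + 3·6^2 + 3·6 + 2 = 140744 —(−1)→ 140743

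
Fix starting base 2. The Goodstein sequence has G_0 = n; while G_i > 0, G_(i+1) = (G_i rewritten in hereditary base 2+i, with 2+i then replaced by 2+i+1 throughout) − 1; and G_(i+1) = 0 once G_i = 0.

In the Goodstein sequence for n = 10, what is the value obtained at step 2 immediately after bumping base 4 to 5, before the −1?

G_0 = 10. HB_2(10) = 2^(2 + 1) + 2. Bump = 84. G_1 = 83.
G_1 = 83. HB_3(83) = 3^(3 + 1) + 2. Bump = 1026. G_2 = 1025.
G_2 = 1025. HB_4(1025) = 4^(4 + 1) + 1. Bump = 15626. G_3 = 15625.

15626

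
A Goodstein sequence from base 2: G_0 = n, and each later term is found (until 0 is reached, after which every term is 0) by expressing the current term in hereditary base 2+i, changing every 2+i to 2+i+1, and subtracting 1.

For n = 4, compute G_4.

83

i=0: 4 = 2^2 (b=2); 2→3: 3^3 = 27; 27−1 = 26
i=1: 26 = 2·3^2 + 2·3 + 2 (b=3); 3→4: 2·4^2 + 2·4 + 2 = 42; 42−1 = 41
i=2: 41 = 2·4^2 + 2·4 + 1 (b=4); 4→5: 2·5^2 + 2·5 + 1 = 61; 61−1 = 60
i=3: 60 = 2·5^2 + 2·5 (b=5); 5→6: 2·6^2 + 2·6 = 84; 84−1 = 83
i=4: 83 = 2·6^2 + 6 + 5 (b=6); 6→7: 2·7^2 + 7 + 5 = 110; 110−1 = 109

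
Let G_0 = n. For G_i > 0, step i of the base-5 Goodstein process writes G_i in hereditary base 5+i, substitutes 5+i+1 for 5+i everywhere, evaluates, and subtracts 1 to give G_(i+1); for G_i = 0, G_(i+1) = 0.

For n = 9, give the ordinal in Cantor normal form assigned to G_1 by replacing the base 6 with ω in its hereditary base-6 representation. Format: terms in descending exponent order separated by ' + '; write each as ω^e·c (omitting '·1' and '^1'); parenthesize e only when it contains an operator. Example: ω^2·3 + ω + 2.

step 0: 9 = 5 + 4; sub 6 for 5: 6 + 4; = 10; G_1 = 10−1 = 9
step 1: 9 = 6 + 3; sub 7 for 6: 7 + 3; = 10; G_2 = 10−1 = 9

ω + 3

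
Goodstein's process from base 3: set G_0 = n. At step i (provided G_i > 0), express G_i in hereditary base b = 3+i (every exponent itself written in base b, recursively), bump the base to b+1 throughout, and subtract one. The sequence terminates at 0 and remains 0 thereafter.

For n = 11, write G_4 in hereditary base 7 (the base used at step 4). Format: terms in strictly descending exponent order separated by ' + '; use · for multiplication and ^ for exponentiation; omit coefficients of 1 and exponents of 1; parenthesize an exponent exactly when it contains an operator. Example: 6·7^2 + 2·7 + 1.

G_0=11  [base 3] 3^2 + 2  →[3↦4]→  4^2 + 2 = 18  −1 ⇒ G_1=17
G_1=17  [base 4] 4^2 + 1  →[4↦5]→  5^2 + 1 = 26  −1 ⇒ G_2=25
G_2=25  [base 5] 5^2  →[5↦6]→  6^2 = 36  −1 ⇒ G_3=35
G_3=35  [base 6] 5·6 + 5  →[6↦7]→  5·7 + 5 = 40  −1 ⇒ G_4=39
G_4=39  [base 7] 5·7 + 4  →[7↦8]→  5·8 + 4 = 44  −1 ⇒ G_5=43

5·7 + 4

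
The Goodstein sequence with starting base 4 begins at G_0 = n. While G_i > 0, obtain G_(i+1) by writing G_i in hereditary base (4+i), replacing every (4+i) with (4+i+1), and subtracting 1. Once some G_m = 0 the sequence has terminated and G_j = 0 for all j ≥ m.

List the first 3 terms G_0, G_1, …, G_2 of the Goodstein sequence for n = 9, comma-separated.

i=0: 9 = 2·4 + 1 (b=4); 4→5: 2·5 + 1 = 11; 11−1 = 10
i=1: 10 = 2·5 (b=5); 5→6: 2·6 = 12; 12−1 = 11

9, 10, 11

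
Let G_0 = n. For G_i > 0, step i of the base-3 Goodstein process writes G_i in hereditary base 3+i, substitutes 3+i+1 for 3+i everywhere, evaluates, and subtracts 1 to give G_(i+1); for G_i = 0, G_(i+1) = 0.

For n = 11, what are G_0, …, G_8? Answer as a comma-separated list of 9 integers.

step 0: 11 = 3^2 + 2; sub 4 for 3: 4^2 + 2; = 18; G_1 = 18−1 = 17
step 1: 17 = 4^2 + 1; sub 5 for 4: 5^2 + 1; = 26; G_2 = 26−1 = 25
step 2: 25 = 5^2; sub 6 for 5: 6^2; = 36; G_3 = 36−1 = 35
step 3: 35 = 5·6 + 5; sub 7 for 6: 5·7 + 5; = 40; G_4 = 40−1 = 39
step 4: 39 = 5·7 + 4; sub 8 for 7: 5·8 + 4; = 44; G_5 = 44−1 = 43
step 5: 43 = 5·8 + 3; sub 9 for 8: 5·9 + 3; = 48; G_6 = 48−1 = 47
step 6: 47 = 5·9 + 2; sub 10 for 9: 5·10 + 2; = 52; G_7 = 52−1 = 51
step 7: 51 = 5·10 + 1; sub 11 for 10: 5·11 + 1; = 56; G_8 = 56−1 = 55

11, 17, 25, 35, 39, 43, 47, 51, 55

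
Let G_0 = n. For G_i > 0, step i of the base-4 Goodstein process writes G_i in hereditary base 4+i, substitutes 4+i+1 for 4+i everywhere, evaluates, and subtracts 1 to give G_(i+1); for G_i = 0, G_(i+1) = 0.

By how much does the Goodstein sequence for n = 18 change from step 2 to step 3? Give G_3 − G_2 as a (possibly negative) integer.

12

G_0 = 18. HB_4(18) = 4^2 + 2. Bump = 27. G_1 = 26.
G_1 = 26. HB_5(26) = 5^2 + 1. Bump = 37. G_2 = 36.
G_2 = 36. HB_6(36) = 6^2. Bump = 49. G_3 = 48.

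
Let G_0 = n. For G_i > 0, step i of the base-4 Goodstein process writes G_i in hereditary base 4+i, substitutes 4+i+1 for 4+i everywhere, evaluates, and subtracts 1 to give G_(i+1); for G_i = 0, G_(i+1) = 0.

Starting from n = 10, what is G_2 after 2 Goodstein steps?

G_0 = 10. HB_4(10) = 2·4 + 2. Bump = 12. G_1 = 11.
G_1 = 11. HB_5(11) = 2·5 + 1. Bump = 13. G_2 = 12.
G_2 = 12. HB_6(12) = 2·6. Bump = 14. G_3 = 13.

12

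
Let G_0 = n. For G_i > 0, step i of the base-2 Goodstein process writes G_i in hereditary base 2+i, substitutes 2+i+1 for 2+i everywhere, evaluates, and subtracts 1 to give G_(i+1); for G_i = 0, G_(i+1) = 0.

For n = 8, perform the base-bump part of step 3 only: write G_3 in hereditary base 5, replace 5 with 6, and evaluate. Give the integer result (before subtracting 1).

G_0=8  [base 2] 2^(2 + 1)  →[2↦3]→  3^(3 + 1) = 81  −1 ⇒ G_1=80
G_1=80  [base 3] 2·3^3 + 2·3^2 + 2·3 + 2  →[3↦4]→  2·4^4 + 2·4^2 + 2·4 + 2 = 554  −1 ⇒ G_2=553
G_2=553  [base 4] 2·4^4 + 2·4^2 + 2·4 + 1  →[4↦5]→  2·5^5 + 2·5^2 + 2·5 + 1 = 6311  −1 ⇒ G_3=6310

93396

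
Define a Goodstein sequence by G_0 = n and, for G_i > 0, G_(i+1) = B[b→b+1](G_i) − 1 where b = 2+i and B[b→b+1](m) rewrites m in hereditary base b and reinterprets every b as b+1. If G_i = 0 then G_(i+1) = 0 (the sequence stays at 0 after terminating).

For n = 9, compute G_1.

81

step 0: 9 = 2^(2 + 1) + 1; sub 3 for 2: 3^(3 + 1) + 1; = 82; G_1 = 82−1 = 81
step 1: 81 = 3^(3 + 1); sub 4 for 3: 4^(4 + 1); = 1024; G_2 = 1024−1 = 1023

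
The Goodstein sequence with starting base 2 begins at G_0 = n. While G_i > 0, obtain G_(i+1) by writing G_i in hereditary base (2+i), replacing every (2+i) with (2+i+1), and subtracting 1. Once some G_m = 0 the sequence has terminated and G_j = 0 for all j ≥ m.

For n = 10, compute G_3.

15625

i=0: 10 = 2^(2 + 1) + 2 (b=2); 2→3: 3^(3 + 1) + 3 = 84; 84−1 = 83
i=1: 83 = 3^(3 + 1) + 2 (b=3); 3→4: 4^(4 + 1) + 2 = 1026; 1026−1 = 1025
i=2: 1025 = 4^(4 + 1) + 1 (b=4); 4→5: 5^(5 + 1) + 1 = 15626; 15626−1 = 15625
i=3: 15625 = 5^(5 + 1) (b=5); 5→6: 6^(6 + 1) = 279936; 279936−1 = 279935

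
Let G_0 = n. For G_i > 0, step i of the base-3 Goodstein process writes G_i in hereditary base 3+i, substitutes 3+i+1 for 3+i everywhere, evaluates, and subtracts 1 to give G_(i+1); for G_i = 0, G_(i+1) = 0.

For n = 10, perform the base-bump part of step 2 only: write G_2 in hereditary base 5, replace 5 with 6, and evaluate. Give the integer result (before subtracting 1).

(0) 10|_3 = 3^2 + 1 ↦ 4^2 + 1|_4 = 17 ⇒ 16
(1) 16|_4 = 4^2 ↦ 5^2|_5 = 25 ⇒ 24

28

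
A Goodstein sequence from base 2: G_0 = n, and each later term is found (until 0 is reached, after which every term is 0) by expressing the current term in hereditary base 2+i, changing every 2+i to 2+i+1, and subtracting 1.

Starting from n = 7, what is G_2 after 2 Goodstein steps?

(0) 7|_2 = 2^2 + 2 + 1 ↦ 3^3 + 3 + 1|_3 = 31 ⇒ 30
(1) 30|_3 = 3^3 + 3 ↦ 4^4 + 4|_4 = 260 ⇒ 259

259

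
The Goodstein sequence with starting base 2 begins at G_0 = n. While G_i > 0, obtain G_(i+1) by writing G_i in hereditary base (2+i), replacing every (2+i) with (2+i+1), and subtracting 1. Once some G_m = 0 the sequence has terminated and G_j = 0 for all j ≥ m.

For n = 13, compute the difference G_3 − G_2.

14813

base 2: 13 = 2^(2 + 1) + 2^2 + 1; at 3: 3^(3 + 1) + 3^3 + 1 = 109; next = 108
base 3: 108 = 3^(3 + 1) + 3^3; at 4: 4^(4 + 1) + 4^4 = 1280; next = 1279
base 4: 1279 = 4^(4 + 1) + 3·4^3 + 3·4^2 + 3·4 + 3; at 5: 5^(5 + 1) + 3·5^3 + 3·5^2 + 3·5 + 3 = 16093; next = 16092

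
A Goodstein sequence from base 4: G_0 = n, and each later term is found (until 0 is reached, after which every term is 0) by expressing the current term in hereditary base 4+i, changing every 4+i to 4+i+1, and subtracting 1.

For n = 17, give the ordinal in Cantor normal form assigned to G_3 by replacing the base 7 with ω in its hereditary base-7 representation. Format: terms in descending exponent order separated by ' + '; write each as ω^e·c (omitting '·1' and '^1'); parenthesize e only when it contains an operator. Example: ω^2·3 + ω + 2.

G_0=17  [base 4] 4^2 + 1  →[4↦5]→  5^2 + 1 = 26  −1 ⇒ G_1=25
G_1=25  [base 5] 5^2  →[5↦6]→  6^2 = 36  −1 ⇒ G_2=35
G_2=35  [base 6] 5·6 + 5  →[6↦7]→  5·7 + 5 = 40  −1 ⇒ G_3=39
G_3=39  [base 7] 5·7 + 4  →[7↦8]→  5·8 + 4 = 44  −1 ⇒ G_4=43

ω·5 + 4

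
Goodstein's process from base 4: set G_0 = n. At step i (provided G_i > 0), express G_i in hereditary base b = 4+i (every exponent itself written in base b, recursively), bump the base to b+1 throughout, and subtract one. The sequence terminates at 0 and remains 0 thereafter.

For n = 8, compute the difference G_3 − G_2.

0

i=0: 8 = 2·4 (b=4); 4→5: 2·5 = 10; 10−1 = 9
i=1: 9 = 5 + 4 (b=5); 5→6: 6 + 4 = 10; 10−1 = 9
i=2: 9 = 6 + 3 (b=6); 6→7: 7 + 3 = 10; 10−1 = 9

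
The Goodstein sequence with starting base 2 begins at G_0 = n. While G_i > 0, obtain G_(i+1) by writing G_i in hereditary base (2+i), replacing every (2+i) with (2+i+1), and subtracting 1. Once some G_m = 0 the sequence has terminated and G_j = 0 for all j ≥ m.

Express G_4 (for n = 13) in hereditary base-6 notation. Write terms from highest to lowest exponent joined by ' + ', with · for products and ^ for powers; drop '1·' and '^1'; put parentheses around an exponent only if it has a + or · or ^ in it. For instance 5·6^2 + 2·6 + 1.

i=0: 13 = 2^(2 + 1) + 2^2 + 1 (b=2); 2→3: 3^(3 + 1) + 3^3 + 1 = 109; 109−1 = 108
i=1: 108 = 3^(3 + 1) + 3^3 (b=3); 3→4: 4^(4 + 1) + 4^4 = 1280; 1280−1 = 1279
i=2: 1279 = 4^(4 + 1) + 3·4^3 + 3·4^2 + 3·4 + 3 (b=4); 4→5: 5^(5 + 1) + 3·5^3 + 3·5^2 + 3·5 + 3 = 16093; 16093−1 = 16092
i=3: 16092 = 5^(5 + 1) + 3·5^3 + 3·5^2 + 3·5 + 2 (b=5); 5→6: 6^(6 + 1) + 3·6^3 + 3·6^2 + 3·6 + 2 = 280712; 280712−1 = 280711

6^(6 + 1) + 3·6^3 + 3·6^2 + 3·6 + 1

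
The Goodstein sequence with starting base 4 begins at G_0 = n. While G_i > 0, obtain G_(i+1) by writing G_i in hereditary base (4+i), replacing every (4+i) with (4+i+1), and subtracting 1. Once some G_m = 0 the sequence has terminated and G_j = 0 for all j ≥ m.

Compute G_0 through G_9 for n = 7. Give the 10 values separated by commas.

7, 7, 7, 7, 7, 6, 5, 4, 3, 2

G_0 = 7. HB_4(7) = 4 + 3. Bump = 8. G_1 = 7.
G_1 = 7. HB_5(7) = 5 + 2. Bump = 8. G_2 = 7.
G_2 = 7. HB_6(7) = 6 + 1. Bump = 8. G_3 = 7.
G_3 = 7. HB_7(7) = 7. Bump = 8. G_4 = 7.
G_4 = 7. HB_8(7) = 7. Bump = 7. G_5 = 6.
G_5 = 6. HB_9(6) = 6. Bump = 6. G_6 = 5.
G_6 = 5. HB_10(5) = 5. Bump = 5. G_7 = 4.
G_7 = 4. HB_11(4) = 4. Bump = 4. G_8 = 3.
G_8 = 3. HB_12(3) = 3. Bump = 3. G_9 = 2.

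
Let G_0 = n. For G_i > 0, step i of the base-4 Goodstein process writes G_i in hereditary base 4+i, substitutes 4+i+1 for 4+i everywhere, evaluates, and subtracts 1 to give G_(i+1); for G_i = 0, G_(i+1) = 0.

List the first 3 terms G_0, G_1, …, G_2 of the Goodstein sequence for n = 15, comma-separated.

G_0 = 15. HB_4(15) = 3·4 + 3. Bump = 18. G_1 = 17.
G_1 = 17. HB_5(17) = 3·5 + 2. Bump = 20. G_2 = 19.

15, 17, 19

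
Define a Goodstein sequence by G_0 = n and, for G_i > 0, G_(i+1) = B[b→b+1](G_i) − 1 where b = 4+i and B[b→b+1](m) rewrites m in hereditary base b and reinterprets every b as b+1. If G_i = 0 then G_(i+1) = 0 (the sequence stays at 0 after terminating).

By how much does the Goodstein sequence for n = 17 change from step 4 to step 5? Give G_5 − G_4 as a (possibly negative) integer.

4

[0] 17 ≡ 4^2 + 1 (base 4). Lift 5: 26. −1: 25.
[1] 25 ≡ 5^2 (base 5). Lift 6: 36. −1: 35.
[2] 35 ≡ 5·6 + 5 (base 6). Lift 7: 40. −1: 39.
[3] 39 ≡ 5·7 + 4 (base 7). Lift 8: 44. −1: 43.
[4] 43 ≡ 5·8 + 3 (base 8). Lift 9: 48. −1: 47.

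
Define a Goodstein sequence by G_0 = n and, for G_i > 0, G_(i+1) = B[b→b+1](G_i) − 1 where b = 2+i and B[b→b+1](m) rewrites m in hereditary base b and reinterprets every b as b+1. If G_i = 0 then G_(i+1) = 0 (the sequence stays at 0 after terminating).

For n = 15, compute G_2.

i=0: 15 = 2^(2 + 1) + 2^2 + 2 + 1 (b=2); 2→3: 3^(3 + 1) + 3^3 + 3 + 1 = 112; 112−1 = 111
i=1: 111 = 3^(3 + 1) + 3^3 + 3 (b=3); 3→4: 4^(4 + 1) + 4^4 + 4 = 1284; 1284−1 = 1283
i=2: 1283 = 4^(4 + 1) + 4^4 + 3 (b=4); 4→5: 5^(5 + 1) + 5^5 + 3 = 18753; 18753−1 = 18752

1283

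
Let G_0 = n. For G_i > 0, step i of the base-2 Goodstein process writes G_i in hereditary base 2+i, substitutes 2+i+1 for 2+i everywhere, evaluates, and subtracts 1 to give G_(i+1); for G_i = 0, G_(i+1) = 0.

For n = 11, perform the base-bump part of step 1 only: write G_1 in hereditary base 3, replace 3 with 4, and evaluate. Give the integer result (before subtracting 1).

G_0=11  [base 2] 2^(2 + 1) + 2 + 1  →[2↦3]→  3^(3 + 1) + 3 + 1 = 85  −1 ⇒ G_1=84
G_1=84  [base 3] 3^(3 + 1) + 3  →[3↦4]→  4^(4 + 1) + 4 = 1028  −1 ⇒ G_2=1027

1028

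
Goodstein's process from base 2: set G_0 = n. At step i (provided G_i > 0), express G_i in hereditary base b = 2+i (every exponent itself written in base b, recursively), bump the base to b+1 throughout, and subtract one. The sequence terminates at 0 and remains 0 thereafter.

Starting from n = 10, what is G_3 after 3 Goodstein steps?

(0) 10|_2 = 2^(2 + 1) + 2 ↦ 3^(3 + 1) + 3|_3 = 84 ⇒ 83
(1) 83|_3 = 3^(3 + 1) + 2 ↦ 4^(4 + 1) + 2|_4 = 1026 ⇒ 1025
(2) 1025|_4 = 4^(4 + 1) + 1 ↦ 5^(5 + 1) + 1|_5 = 15626 ⇒ 15625
(3) 15625|_5 = 5^(5 + 1) ↦ 6^(6 + 1)|_6 = 279936 ⇒ 279935

15625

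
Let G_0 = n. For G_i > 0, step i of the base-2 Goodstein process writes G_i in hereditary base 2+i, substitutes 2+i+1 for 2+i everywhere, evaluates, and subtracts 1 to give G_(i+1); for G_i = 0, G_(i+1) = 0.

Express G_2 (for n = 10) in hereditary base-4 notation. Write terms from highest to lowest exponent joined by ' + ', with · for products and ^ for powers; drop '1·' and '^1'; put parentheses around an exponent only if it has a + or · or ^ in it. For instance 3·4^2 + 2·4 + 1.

base 2: 10 = 2^(2 + 1) + 2; at 3: 3^(3 + 1) + 3 = 84; next = 83
base 3: 83 = 3^(3 + 1) + 2; at 4: 4^(4 + 1) + 2 = 1026; next = 1025
base 4: 1025 = 4^(4 + 1) + 1; at 5: 5^(5 + 1) + 1 = 15626; next = 15625

4^(4 + 1) + 1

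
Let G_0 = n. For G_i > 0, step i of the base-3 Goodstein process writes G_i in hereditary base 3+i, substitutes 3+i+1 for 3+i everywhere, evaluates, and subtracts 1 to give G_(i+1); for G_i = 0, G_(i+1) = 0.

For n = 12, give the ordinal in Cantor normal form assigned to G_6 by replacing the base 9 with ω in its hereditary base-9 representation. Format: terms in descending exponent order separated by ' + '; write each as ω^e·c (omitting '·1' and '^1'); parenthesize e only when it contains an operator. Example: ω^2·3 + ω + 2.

ω·7 + 6

G_0=12  [base 3] 3^2 + 3  →[3↦4]→  4^2 + 4 = 20  −1 ⇒ G_1=19
G_1=19  [base 4] 4^2 + 3  →[4↦5]→  5^2 + 3 = 28  −1 ⇒ G_2=27
G_2=27  [base 5] 5^2 + 2  →[5↦6]→  6^2 + 2 = 38  −1 ⇒ G_3=37
G_3=37  [base 6] 6^2 + 1  →[6↦7]→  7^2 + 1 = 50  −1 ⇒ G_4=49
G_4=49  [base 7] 7^2  →[7↦8]→  8^2 = 64  −1 ⇒ G_5=63
G_5=63  [base 8] 7·8 + 7  →[8↦9]→  7·9 + 7 = 70  −1 ⇒ G_6=69
G_6=69  [base 9] 7·9 + 6  →[9↦10]→  7·10 + 6 = 76  −1 ⇒ G_7=75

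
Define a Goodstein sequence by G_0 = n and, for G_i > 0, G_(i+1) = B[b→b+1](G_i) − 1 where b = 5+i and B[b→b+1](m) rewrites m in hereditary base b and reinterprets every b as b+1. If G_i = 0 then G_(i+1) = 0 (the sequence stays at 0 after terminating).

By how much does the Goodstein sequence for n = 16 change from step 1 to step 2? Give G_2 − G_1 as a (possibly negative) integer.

2

step 0: 16 = 3·5 + 1; sub 6 for 5: 3·6 + 1; = 19; G_1 = 19−1 = 18
step 1: 18 = 3·6; sub 7 for 6: 3·7; = 21; G_2 = 21−1 = 20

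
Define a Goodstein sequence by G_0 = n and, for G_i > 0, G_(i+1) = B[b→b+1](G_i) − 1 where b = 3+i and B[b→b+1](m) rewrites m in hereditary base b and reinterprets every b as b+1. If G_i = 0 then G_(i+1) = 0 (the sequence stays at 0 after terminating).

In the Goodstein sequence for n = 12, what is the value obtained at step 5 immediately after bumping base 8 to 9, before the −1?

i=0: 12 = 3^2 + 3 (b=3); 3→4: 4^2 + 4 = 20; 20−1 = 19
i=1: 19 = 4^2 + 3 (b=4); 4→5: 5^2 + 3 = 28; 28−1 = 27
i=2: 27 = 5^2 + 2 (b=5); 5→6: 6^2 + 2 = 38; 38−1 = 37
i=3: 37 = 6^2 + 1 (b=6); 6→7: 7^2 + 1 = 50; 50−1 = 49
i=4: 49 = 7^2 (b=7); 7→8: 8^2 = 64; 64−1 = 63
i=5: 63 = 7·8 + 7 (b=8); 8→9: 7·9 + 7 = 70; 70−1 = 69

70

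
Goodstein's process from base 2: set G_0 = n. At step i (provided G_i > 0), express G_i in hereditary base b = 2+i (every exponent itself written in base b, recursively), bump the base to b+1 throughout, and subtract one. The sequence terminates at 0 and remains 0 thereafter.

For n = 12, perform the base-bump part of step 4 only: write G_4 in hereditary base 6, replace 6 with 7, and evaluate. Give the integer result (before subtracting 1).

5764911

[0] 12 ≡ 2^(2 + 1) + 2^2 (base 2). Lift 3: 108. −1: 107.
[1] 107 ≡ 3^(3 + 1) + 2·3^2 + 2·3 + 2 (base 3). Lift 4: 1066. −1: 1065.
[2] 1065 ≡ 4^(4 + 1) + 2·4^2 + 2·4 + 1 (base 4). Lift 5: 15686. −1: 15685.
[3] 15685 ≡ 5^(5 + 1) + 2·5^2 + 2·5 (base 5). Lift 6: 280020. −1: 280019.
[4] 280019 ≡ 6^(6 + 1) + 2·6^2 + 6 + 5 (base 6). Lift 7: 5764911. −1: 5764910.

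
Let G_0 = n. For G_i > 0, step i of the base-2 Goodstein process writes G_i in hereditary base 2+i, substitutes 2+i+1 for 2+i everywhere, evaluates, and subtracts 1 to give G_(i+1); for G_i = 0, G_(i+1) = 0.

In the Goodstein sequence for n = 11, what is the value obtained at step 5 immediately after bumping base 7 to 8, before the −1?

i=0: 11 = 2^(2 + 1) + 2 + 1 (b=2); 2→3: 3^(3 + 1) + 3 + 1 = 85; 85−1 = 84
i=1: 84 = 3^(3 + 1) + 3 (b=3); 3→4: 4^(4 + 1) + 4 = 1028; 1028−1 = 1027
i=2: 1027 = 4^(4 + 1) + 3 (b=4); 4→5: 5^(5 + 1) + 3 = 15628; 15628−1 = 15627
i=3: 15627 = 5^(5 + 1) + 2 (b=5); 5→6: 6^(6 + 1) + 2 = 279938; 279938−1 = 279937
i=4: 279937 = 6^(6 + 1) + 1 (b=6); 6→7: 7^(7 + 1) + 1 = 5764802; 5764802−1 = 5764801

134217728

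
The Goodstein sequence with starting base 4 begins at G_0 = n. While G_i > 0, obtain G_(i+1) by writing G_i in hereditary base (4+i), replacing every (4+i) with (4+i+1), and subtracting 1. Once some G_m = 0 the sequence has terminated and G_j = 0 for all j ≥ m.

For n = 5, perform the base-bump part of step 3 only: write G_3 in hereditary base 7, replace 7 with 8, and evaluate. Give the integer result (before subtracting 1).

4

[0] 5 ≡ 4 + 1 (base 4). Lift 5: 6. −1: 5.
[1] 5 ≡ 5 (base 5). Lift 6: 6. −1: 5.
[2] 5 ≡ 5 (base 6). Lift 7: 5. −1: 4.
[3] 4 ≡ 4 (base 7). Lift 8: 4. −1: 3.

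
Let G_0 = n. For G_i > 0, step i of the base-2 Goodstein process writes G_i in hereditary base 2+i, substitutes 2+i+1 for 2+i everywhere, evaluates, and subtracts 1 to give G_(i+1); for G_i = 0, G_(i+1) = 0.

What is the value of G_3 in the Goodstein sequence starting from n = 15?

18752

i=0: 15 = 2^(2 + 1) + 2^2 + 2 + 1 (b=2); 2→3: 3^(3 + 1) + 3^3 + 3 + 1 = 112; 112−1 = 111
i=1: 111 = 3^(3 + 1) + 3^3 + 3 (b=3); 3→4: 4^(4 + 1) + 4^4 + 4 = 1284; 1284−1 = 1283
i=2: 1283 = 4^(4 + 1) + 4^4 + 3 (b=4); 4→5: 5^(5 + 1) + 5^5 + 3 = 18753; 18753−1 = 18752
i=3: 18752 = 5^(5 + 1) + 5^5 + 2 (b=5); 5→6: 6^(6 + 1) + 6^6 + 2 = 326594; 326594−1 = 326593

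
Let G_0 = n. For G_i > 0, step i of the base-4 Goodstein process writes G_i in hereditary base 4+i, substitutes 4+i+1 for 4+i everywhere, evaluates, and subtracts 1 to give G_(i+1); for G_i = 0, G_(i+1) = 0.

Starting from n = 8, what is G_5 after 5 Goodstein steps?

9

[0] 8 ≡ 2·4 (base 4). Lift 5: 10. −1: 9.
[1] 9 ≡ 5 + 4 (base 5). Lift 6: 10. −1: 9.
[2] 9 ≡ 6 + 3 (base 6). Lift 7: 10. −1: 9.
[3] 9 ≡ 7 + 2 (base 7). Lift 8: 10. −1: 9.
[4] 9 ≡ 8 + 1 (base 8). Lift 9: 10. −1: 9.
[5] 9 ≡ 9 (base 9). Lift 10: 10. −1: 9.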